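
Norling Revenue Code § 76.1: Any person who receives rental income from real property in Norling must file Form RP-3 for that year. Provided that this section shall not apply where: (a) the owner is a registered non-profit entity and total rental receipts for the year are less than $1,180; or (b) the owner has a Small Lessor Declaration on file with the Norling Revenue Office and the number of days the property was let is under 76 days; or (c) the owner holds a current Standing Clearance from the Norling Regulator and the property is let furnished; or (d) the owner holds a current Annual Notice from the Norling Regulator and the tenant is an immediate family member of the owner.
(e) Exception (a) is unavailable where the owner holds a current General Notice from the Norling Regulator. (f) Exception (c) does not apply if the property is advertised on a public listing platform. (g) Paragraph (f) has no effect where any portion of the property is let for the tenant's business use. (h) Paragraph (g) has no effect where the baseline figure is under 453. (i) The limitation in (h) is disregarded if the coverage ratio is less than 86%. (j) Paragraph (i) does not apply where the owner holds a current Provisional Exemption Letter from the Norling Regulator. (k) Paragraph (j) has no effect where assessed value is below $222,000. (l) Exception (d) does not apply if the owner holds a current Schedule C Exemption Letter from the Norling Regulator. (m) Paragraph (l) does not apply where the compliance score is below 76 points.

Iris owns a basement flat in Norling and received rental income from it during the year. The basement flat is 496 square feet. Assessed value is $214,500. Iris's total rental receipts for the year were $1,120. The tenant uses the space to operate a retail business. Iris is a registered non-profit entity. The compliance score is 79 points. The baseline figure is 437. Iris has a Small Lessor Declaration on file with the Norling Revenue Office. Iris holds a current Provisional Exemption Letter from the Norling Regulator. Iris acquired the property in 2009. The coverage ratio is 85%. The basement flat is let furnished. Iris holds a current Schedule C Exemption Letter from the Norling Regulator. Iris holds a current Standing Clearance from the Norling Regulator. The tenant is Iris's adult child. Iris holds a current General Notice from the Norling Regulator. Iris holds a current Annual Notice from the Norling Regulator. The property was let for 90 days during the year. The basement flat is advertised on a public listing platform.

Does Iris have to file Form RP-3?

Exception (a) is satisfied on its face — Iris is a registered non-profit; total rental receipts for the year are $1,120, less than the $1,180 limit. But applying paragraph (e): (e) is triggered — a current General Notice is held. (a) is therefore removed.
Exception (b) requires that the number of days the property was let is under 76 days; but the number of days the property was let is 90 days, not under 76 days, so (b) is unavailable.
All of (c)'s requirements are met (a current Standing Clearance is held; the property is let furnished). Applying paragraphs (f)–(k): (f) would limit (c) — the property is publicly advertised — but (g) sets (f) aside: (g) operates against (f): the space is let for business use. (h) would limit (g) — the baseline figure is 437, under the 453 limit — but (i) sets (h) aside: (i) operates — the coverage ratio is 85%, less than the 86% limit. (j) would limit (i) — a current Provisional Exemption Letter is held — but (k) sets (j) aside: (k) operates against (j): assessed value is $214,500, below the $222,000 limit. So (c) applies.
Exception (d) is satisfied on its face — a current Annual Notice is held; the tenant is an immediate family member. Turning to paragraphs (l)–(m): (l) is triggered — a current Schedule C Exemption Letter is held. (m) does not operate here (the compliance score is 79 points, not below 76 points), so (l) stands. Exception (d) does not apply.

No — exception (c) applies; Iris is not required to file Form RP-3.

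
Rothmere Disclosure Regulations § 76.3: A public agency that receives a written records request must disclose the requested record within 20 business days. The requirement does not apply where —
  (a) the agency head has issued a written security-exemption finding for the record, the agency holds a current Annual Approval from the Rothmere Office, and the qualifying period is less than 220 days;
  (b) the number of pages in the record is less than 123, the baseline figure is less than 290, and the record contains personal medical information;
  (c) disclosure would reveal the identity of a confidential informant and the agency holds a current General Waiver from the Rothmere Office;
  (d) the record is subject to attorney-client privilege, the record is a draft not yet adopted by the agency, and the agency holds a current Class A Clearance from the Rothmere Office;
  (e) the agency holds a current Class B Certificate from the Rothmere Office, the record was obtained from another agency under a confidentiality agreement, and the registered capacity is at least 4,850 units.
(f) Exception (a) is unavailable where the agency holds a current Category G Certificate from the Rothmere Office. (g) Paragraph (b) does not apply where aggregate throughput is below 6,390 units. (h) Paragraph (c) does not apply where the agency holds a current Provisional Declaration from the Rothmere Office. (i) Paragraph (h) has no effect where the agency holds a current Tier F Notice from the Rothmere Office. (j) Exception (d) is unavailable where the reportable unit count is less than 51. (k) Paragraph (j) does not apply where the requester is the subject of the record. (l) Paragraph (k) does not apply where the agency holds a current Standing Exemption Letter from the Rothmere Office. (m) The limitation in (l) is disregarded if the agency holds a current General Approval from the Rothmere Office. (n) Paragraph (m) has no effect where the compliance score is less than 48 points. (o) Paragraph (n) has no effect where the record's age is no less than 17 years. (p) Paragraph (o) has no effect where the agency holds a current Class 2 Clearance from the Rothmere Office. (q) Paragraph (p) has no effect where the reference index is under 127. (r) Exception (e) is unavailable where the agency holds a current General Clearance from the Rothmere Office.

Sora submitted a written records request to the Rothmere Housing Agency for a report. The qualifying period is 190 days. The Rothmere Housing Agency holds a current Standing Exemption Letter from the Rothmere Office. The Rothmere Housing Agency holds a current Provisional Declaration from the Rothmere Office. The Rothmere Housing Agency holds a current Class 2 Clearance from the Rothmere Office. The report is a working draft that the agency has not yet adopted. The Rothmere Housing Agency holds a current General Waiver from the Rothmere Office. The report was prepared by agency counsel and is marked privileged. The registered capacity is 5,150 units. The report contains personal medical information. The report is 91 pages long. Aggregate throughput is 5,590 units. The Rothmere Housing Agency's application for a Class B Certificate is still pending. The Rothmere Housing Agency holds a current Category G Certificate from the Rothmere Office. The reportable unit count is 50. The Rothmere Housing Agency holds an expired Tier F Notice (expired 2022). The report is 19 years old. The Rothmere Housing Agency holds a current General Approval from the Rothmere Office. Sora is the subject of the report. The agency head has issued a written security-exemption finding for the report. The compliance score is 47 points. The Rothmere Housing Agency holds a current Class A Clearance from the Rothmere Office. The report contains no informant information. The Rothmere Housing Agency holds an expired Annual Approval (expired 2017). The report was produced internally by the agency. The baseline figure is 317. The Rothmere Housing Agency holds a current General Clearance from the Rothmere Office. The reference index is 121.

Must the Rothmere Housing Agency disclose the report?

Exception (a) requires that the agency holds a current Annual Approval from the Rothmere Office; but there is no Annual Approval in force, so (a) is unavailable.
Exception (b) fails — the baseline figure is 317, not less than 290.
Exception (c) fails — the report contains no informant information.
All of (d)'s requirements are met (the report is privileged; the report is an unadopted draft; a current Class A Clearance is held). Under paragraphs (j)–(q): (j) is triggered (the reportable unit count is 50, less than the 51 limit), but is set aside by (k): (k) applies — Sora is the subject of the report. (l) operates (a current Standing Exemption Letter is held), but is displaced by (m): (m) is engaged — a current General Approval is held. (n) applies (the compliance score is 47 points, less than the 48 points limit), but is overridden by (o): (o) operates against (n): the record's age is 19 years, meeting the 17 years threshold. (p) would limit (o) — a current Class 2 Clearance is held — but (q) sets (p) aside: (q) applies — the reference index is 121, under the 127 limit. Exception (d) stands.
Exception (e) fails — there is no Class B Certificate in force.

No — exception (d) applies; the Rothmere Housing Agency is not required to disclose the report.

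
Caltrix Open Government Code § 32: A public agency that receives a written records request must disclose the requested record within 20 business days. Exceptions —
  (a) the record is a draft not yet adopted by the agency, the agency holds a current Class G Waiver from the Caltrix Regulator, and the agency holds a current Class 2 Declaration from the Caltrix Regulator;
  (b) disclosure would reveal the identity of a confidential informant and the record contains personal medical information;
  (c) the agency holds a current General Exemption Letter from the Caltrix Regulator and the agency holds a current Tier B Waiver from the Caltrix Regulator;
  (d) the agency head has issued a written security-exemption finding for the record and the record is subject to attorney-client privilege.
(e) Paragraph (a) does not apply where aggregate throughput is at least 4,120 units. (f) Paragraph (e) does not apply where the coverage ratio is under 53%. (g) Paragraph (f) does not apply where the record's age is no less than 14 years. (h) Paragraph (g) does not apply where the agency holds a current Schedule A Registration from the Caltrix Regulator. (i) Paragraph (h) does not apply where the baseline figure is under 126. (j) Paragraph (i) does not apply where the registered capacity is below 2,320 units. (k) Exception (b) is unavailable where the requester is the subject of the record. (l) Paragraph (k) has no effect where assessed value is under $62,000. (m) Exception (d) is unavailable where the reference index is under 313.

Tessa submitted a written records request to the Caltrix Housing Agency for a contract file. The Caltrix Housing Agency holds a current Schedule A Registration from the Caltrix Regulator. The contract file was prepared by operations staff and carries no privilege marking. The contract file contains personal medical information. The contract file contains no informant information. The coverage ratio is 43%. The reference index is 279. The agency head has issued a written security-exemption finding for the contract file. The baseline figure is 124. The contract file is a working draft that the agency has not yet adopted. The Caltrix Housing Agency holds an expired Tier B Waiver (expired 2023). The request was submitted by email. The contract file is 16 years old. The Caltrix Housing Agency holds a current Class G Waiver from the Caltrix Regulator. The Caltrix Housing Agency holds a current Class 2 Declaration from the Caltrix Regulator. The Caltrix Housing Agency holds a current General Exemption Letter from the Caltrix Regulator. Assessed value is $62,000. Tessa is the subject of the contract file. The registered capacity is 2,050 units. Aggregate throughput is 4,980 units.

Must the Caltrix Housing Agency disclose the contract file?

No — exception (a) applies; the Caltrix Housing Agency is not required to disclose the contract file.

Exception (a): the contract file is an unadopted draft; a current Class G Waiver is held; a current Class 2 Declaration is held — every condition holds. Considering the limiting provisions: (e) would limit (a) — aggregate throughput is 4,980 units, meeting the 4,120 units threshold — but (f) sets (e) aside: (f) is triggered — the coverage ratio is 43%, under the 53% limit. (g) is triggered (the record's age is 16 years, meeting the 14 years threshold), but is set aside by (h): (h) operates — a current Schedule A Registration is held. (i) would limit (h) — the baseline figure is 124, under the 126 limit — but (j) sets (i) aside: (j) is engaged — the registered capacity is 2,050 units, below the 2,320 units limit. (a) remains available.
Exception (b) requires that disclosure would reveal the identity of a confidential informant; but the contract file contains no informant information, so (b) is unavailable.
Exception (c) does not apply: there is no Tier B Waiver in force.
Exception (d) does not apply: the contract file carries no privilege marking.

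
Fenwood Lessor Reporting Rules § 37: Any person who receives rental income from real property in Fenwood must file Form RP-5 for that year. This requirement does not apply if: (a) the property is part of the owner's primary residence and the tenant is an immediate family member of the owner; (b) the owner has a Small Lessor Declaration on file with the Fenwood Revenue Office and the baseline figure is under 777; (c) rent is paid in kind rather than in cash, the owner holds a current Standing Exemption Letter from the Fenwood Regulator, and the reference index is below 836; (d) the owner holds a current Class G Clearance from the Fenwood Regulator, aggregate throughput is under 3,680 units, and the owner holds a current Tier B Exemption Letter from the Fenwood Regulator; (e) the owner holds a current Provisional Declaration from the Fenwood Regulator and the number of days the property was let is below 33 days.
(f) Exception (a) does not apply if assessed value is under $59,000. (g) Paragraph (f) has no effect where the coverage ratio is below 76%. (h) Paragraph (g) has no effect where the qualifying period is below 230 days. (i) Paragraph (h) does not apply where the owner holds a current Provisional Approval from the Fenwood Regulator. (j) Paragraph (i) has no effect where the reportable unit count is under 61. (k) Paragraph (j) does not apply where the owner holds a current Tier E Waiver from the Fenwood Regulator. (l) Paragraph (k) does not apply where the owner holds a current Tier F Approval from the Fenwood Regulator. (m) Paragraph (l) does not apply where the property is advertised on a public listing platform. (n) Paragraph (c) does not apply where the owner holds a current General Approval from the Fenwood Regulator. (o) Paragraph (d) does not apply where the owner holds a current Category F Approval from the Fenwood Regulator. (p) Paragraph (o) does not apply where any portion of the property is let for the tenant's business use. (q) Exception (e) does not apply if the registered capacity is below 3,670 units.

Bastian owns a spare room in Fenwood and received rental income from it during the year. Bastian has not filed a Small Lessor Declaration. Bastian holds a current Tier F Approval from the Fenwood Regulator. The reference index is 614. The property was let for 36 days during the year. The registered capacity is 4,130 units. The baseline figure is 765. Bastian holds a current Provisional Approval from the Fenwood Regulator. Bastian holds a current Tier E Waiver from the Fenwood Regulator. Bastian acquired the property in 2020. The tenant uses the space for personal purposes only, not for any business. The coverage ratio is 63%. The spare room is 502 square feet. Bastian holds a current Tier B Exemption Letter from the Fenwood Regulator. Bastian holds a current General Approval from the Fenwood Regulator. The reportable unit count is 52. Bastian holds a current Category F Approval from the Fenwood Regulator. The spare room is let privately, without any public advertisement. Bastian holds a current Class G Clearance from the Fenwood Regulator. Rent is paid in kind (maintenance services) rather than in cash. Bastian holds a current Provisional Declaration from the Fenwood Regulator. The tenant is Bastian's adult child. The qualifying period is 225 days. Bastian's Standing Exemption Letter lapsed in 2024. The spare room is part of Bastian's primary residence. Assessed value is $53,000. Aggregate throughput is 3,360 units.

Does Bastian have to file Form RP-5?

Yes — Bastian must file Form RP-5.

Exception (a)'s conditions are all satisfied: the spare room is part of the primary residence; the tenant is an immediate family member. Turning to paragraphs (f)–(m): (f) is engaged — assessed value is $53,000, under the $59,000 limit. (g) applies (the coverage ratio is 63%, below the 76% limit), but is set aside by (h): (h) operates against (g): the qualifying period is 225 days, below the 230 days limit. (i) applies (a current Provisional Approval is held), but is displaced by (j): (j) is engaged — the reportable unit count is 52, under the 61 limit. (k) would limit (j) — a current Tier E Waiver is held — but (l) sets (k) aside: (l) operates against (k): a current Tier F Approval is held. (m) is inapplicable (the property is let privately without advertisement), so (l) stands. (a) is therefore removed.
Exception (b) does not apply: no Small Lessor Declaration is on file.
Exception (c) fails — no current Standing Exemption Letter is held.
Exception (d): a current Class G Clearance is held; aggregate throughput is 3,360 units, under the 3,680 units limit; a current Tier B Exemption Letter is held — every condition holds. But applying paragraphs (o)–(p): (o) operates against (d): a current Category F Approval is held. (p) is not engaged (the space is used for personal purposes only), so (o) stands. Exception (d) does not apply.
Exception (e) fails — the number of days the property was let is 36 days, not below 33 days.
No exception applies. The general rule governs.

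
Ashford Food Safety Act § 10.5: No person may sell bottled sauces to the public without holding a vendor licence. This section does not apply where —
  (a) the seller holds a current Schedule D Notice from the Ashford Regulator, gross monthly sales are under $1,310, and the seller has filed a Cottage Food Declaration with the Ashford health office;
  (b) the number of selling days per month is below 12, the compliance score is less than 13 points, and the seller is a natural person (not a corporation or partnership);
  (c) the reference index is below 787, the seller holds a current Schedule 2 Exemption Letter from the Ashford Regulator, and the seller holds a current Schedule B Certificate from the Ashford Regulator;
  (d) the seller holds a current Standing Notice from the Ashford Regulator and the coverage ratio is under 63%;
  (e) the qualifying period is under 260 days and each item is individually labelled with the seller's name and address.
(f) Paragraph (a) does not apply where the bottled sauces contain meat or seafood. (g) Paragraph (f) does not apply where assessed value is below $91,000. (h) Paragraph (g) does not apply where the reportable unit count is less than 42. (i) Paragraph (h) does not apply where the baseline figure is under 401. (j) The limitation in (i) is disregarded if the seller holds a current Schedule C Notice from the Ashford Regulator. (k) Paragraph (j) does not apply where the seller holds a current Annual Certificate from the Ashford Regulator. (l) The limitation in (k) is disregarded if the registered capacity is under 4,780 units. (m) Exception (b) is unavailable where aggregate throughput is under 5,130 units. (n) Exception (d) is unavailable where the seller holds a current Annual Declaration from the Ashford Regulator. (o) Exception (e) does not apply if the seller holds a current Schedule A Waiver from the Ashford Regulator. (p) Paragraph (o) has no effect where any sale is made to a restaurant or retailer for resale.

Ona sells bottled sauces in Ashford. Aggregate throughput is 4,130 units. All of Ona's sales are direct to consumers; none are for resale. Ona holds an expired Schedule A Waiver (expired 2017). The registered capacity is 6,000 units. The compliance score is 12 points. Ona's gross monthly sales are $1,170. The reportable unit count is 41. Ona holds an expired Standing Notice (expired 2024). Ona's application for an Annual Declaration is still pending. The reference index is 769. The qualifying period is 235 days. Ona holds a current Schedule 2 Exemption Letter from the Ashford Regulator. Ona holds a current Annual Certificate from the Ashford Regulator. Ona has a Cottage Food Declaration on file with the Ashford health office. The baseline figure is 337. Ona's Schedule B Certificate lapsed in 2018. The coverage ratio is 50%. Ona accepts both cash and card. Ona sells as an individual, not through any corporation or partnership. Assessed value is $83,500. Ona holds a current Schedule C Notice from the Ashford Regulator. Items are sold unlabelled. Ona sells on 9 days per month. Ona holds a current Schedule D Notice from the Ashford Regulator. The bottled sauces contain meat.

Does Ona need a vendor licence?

Exception (a)'s conditions are all satisfied: a current Schedule D Notice is held; gross monthly sales are $1,170, under the $1,310 limit; a Cottage Food Declaration is on file. Applying paragraphs (f)–(l): (f) would limit (a) — the bottled sauces contain meat — but (g) sets (f) aside: (g) operates against (f): assessed value is $83,500, below the $91,000 limit. (h) applies (the reportable unit count is 41, less than the 42 limit), but is displaced by (i): (i) is engaged — the baseline figure is 337, under the 401 limit. (j) would limit (i) — a current Schedule C Notice is held — but (k) sets (j) aside: (k) operates against (j): a current Annual Certificate is held. (l) is inapplicable (the registered capacity is 6,000 units, not under 4,780 units), so (k) stands. (a) remains available.
All of (b)'s requirements are met (the number of selling days per month is 9, below the 12 limit; the compliance score is 12 points, less than the 13 points limit; the seller is a natural person). But applying paragraph (m): (m) operates against (b): aggregate throughput is 4,130 units, under the 5,130 units limit. So (b) is unavailable.
Exception (c) requires that the seller holds a current Schedule B Certificate from the Ashford Regulator; but there is no Schedule B Certificate in force, so (c) is unavailable.
Exception (d) does not apply: the Standing Notice is not current.
Exception (e) fails — items are sold unlabelled.

No — exception (a) applies; Ona is not required to hold a vendor licence.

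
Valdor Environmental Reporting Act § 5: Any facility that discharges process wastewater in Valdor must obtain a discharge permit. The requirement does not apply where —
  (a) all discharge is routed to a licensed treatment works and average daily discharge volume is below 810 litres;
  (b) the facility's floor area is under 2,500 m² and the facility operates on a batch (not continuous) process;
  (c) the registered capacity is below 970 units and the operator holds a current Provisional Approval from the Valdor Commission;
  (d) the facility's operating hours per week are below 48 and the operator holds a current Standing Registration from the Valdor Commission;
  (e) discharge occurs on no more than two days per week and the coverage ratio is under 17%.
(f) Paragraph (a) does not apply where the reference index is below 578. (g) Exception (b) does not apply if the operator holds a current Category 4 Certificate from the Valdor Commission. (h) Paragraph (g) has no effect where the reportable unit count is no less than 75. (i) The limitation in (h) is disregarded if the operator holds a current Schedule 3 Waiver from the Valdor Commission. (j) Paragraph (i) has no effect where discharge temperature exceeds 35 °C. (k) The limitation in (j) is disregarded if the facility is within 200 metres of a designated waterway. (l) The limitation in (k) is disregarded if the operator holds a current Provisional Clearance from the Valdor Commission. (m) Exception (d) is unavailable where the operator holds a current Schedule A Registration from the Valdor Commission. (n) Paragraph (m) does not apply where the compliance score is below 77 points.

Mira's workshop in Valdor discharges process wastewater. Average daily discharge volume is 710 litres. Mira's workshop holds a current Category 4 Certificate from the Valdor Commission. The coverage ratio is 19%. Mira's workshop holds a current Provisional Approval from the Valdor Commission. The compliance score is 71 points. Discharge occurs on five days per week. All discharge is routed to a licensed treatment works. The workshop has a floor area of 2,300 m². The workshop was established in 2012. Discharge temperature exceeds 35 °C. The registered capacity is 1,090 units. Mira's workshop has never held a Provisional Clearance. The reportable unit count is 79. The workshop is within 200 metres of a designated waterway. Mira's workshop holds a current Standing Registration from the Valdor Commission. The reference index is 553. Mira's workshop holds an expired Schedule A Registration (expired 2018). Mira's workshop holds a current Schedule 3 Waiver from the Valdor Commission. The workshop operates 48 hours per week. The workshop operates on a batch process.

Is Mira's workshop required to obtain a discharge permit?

Exception (a) is satisfied on its face — discharge is routed to a licensed treatment works; average daily discharge volume is 710 litres, below the 810 litres limit. But applying paragraph (f): (f) operates — the reference index is 553, below the 578 limit. Exception (a) does not apply.
All of (b)'s requirements are met (the facility's floor area is 2,300 m², under the 2,500 m² limit; the facility operates on a batch process). However, paragraphs (g)–(l) must be considered: (g) is engaged — a current Category 4 Certificate is held. (h) would limit (g) — the reportable unit count is 79, meeting the 75 threshold — but (i) sets (h) aside: (i) is triggered — a current Schedule 3 Waiver is held. (j) is triggered (discharge temperature exceeds 35 °C), but is set aside by (k): (k) operates against (j): the workshop is within 200 m of a designated waterway. (l), which would lift (k), is inapplicable — the Provisional Clearance is not current. Exception (b) does not apply.
Exception (c) requires that the registered capacity is below 970 units; but the registered capacity is 1,090 units, not below 970 units, so (c) is unavailable.
Exception (d) requires that the facility's operating hours per week are below 48; but the facility's operating hours per week are 48, not below 48, so (d) is unavailable.
Exception (e) requires that discharge occurs on no more than two days per week; but discharge occurs on five days per week, so (e) is unavailable.
No exception displaces § 5.

Yes — Mira's workshop must obtain a discharge permit.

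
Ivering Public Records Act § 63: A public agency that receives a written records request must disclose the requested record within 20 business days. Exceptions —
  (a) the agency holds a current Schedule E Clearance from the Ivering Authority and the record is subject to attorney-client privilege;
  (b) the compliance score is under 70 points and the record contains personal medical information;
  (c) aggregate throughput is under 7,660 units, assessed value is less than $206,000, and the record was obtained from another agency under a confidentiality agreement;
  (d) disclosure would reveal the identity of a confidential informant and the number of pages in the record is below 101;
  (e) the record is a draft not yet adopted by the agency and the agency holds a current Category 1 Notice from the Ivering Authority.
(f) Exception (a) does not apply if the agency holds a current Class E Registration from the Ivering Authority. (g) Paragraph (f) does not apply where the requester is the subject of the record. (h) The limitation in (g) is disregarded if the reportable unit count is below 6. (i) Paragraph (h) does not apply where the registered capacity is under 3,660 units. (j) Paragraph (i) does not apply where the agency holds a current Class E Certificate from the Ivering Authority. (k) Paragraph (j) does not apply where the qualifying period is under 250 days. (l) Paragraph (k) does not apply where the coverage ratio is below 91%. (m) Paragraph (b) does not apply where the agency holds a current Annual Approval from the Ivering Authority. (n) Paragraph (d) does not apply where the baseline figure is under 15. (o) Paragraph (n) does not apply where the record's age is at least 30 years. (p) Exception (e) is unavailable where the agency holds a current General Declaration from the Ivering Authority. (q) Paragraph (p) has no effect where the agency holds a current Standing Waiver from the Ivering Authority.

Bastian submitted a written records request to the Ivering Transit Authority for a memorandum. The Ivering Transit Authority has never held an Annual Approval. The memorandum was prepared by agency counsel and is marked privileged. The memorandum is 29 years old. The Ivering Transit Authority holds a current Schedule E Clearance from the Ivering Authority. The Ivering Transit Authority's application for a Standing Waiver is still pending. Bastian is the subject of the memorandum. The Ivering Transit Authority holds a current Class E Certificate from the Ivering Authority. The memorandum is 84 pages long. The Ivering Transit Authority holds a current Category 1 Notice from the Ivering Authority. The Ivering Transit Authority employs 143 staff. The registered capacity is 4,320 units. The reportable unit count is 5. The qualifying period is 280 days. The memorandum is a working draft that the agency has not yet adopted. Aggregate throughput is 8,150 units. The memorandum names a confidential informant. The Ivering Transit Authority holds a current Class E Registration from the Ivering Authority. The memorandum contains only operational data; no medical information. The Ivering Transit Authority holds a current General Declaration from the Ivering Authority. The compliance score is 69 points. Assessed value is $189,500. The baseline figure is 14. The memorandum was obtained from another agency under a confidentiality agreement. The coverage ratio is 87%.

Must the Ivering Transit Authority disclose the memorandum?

Exception (a) is satisfied on its face — a current Schedule E Clearance is held; the memorandum is privileged. But applying paragraphs (f)–(l): (f) operates against (a): a current Class E Registration is held. (g) applies (Bastian is the subject of the memorandum), but yields to (h): (h) operates against (g): the reportable unit count is 5, below the 6 limit. (i), which would lift (h), is inapplicable — the registered capacity is 4,320 units, not under 3,660 units. Exception (a) does not apply.
Exception (b) fails — the memorandum contains only operational data.
Exception (c) requires that aggregate throughput is under 7,660 units; but aggregate throughput is 8,150 units, not under 7,660 units, so (c) is unavailable.
All of (d)'s requirements are met (the memorandum names a confidential informant; the number of pages in the record is 84, below the 101 limit). But applying paragraphs (n)–(o): (n) is triggered — the baseline figure is 14, under the 15 limit. (o) is not engaged (the record's age is 29 years, short of 30 years), so (n) stands. Exception (d) does not apply.
Exception (e)'s conditions are all satisfied: the memorandum is an unadopted draft; a current Category 1 Notice is held. Turning to paragraphs (p)–(q): (p) operates against (e): a current General Declaration is held. (q), which would lift (p), does not operate here — there is no Standing Waiver in force. So (e) is unavailable.
None of the exceptions is available; § 63 applies in full.

Yes — the Ivering Transit Authority must disclose the memorandum.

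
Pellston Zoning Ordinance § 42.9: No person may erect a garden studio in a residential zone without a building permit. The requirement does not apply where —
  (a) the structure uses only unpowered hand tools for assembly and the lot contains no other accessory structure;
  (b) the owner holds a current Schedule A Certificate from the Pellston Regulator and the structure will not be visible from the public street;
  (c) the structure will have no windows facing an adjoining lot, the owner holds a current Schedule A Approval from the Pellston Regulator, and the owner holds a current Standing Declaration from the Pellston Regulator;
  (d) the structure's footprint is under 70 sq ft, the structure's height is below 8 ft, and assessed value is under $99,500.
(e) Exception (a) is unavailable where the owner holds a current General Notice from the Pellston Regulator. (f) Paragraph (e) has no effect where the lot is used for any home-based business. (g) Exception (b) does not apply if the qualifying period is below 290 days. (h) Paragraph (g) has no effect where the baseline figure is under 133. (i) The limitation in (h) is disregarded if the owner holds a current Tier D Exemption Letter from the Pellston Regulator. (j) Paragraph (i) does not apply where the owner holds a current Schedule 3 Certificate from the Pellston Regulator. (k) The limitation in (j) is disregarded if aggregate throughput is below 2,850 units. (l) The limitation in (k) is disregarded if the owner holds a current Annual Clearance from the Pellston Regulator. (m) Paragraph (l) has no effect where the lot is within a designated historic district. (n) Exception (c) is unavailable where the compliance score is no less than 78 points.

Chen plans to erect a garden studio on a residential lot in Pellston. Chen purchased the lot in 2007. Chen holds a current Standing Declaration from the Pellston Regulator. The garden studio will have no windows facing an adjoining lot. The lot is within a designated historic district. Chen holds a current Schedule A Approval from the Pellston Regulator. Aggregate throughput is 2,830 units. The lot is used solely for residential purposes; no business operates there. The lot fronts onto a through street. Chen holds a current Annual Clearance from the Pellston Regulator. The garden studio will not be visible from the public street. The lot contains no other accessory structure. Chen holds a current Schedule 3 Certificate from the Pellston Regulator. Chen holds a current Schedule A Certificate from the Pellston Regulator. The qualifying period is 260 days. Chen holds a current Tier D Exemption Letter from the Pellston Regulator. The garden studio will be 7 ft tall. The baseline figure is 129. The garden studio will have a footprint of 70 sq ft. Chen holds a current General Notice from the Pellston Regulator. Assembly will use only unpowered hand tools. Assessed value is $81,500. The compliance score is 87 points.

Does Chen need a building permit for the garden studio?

Yes — Chen must obtain a building permit.

All of (a)'s requirements are met (assembly uses only hand tools; the lot has no other accessory structure). However, paragraphs (e)–(f) must be considered: (e) operates against (a): a current General Notice is held. (f) is inapplicable (the lot is solely residential), so (e) stands. (a) is therefore removed.
Exception (b): a current Schedule A Certificate is held; the structure will not be visible from the street — every condition holds. But: (g) is triggered — the qualifying period is 260 days, below the 290 days limit. (h) operates (the baseline figure is 129, under the 133 limit), but is displaced by (i): (i) applies — a current Tier D Exemption Letter is held. (j) applies (a current Schedule 3 Certificate is held), but is overridden by (k): (k) operates against (j): aggregate throughput is 2,830 units, below the 2,850 units limit. (l) would limit (k) — a current Annual Clearance is held — but (m) sets (l) aside: (m) operates against (l): the lot is in a historic district. So (b) is unavailable.
Exception (c)'s conditions are all satisfied: no windows face an adjoining lot; a current Schedule A Approval is held; a current Standing Declaration is held. But: (n) operates — the compliance score is 87 points, meeting the 78 points threshold. Exception (c) does not apply.
Exception (d) fails — the structure's footprint is 70 sq ft, not under 70 sq ft.
No exception applies. The general rule governs.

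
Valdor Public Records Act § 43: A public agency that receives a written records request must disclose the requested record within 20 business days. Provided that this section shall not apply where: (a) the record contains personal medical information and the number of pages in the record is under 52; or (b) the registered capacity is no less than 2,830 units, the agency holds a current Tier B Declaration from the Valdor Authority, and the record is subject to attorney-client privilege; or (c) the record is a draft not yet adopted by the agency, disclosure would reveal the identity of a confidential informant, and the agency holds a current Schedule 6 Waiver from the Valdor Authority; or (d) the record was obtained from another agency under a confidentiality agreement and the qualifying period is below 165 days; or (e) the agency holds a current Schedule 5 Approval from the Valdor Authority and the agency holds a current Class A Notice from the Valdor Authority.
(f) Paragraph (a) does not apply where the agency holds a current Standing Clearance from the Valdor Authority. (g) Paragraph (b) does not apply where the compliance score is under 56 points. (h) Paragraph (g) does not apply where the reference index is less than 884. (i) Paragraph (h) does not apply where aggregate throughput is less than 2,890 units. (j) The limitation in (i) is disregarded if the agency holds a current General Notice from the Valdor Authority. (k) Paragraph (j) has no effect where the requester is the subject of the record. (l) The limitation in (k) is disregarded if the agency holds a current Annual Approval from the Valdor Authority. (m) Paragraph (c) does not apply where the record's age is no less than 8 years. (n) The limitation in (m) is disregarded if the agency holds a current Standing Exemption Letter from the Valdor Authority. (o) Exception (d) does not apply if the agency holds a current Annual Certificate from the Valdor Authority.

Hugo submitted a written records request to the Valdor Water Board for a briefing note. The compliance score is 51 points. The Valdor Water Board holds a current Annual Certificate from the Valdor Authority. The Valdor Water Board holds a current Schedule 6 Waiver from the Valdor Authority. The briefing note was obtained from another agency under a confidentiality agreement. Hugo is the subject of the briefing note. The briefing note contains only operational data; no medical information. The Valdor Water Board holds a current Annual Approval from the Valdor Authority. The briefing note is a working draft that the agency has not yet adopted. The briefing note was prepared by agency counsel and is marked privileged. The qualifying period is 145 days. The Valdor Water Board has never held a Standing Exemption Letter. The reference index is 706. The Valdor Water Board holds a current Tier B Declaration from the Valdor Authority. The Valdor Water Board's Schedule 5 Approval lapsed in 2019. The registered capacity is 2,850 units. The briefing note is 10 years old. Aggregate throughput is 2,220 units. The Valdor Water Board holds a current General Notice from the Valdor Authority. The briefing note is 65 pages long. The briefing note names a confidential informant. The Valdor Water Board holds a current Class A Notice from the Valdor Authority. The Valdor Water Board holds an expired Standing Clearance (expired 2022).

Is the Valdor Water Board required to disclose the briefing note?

Exception (a) fails — the briefing note contains only operational data.
Exception (b) is satisfied on its face — the registered capacity is 2,850 units, meeting the 2,830 units threshold; a current Tier B Declaration is held; the briefing note is privileged. Applying paragraphs (g)–(l): (g) would limit (b) — the compliance score is 51 points, under the 56 points limit — but (h) sets (g) aside: (h) is engaged — the reference index is 706, less than the 884 limit. (i) applies (aggregate throughput is 2,220 units, less than the 2,890 units limit), but is overridden by (j): (j) operates against (i): a current General Notice is held. (k) would limit (j) — Hugo is the subject of the briefing note — but (l) sets (k) aside: (l) operates against (k): a current Annual Approval is held. So (b) applies.
Exception (c) is satisfied on its face — the briefing note is an unadopted draft; the briefing note names a confidential informant; a current Schedule 6 Waiver is held. But: (m) operates against (c): the record's age is 10 years, meeting the 8 years threshold. (n) is not engaged (the Standing Exemption Letter is not current), so (m) stands. So (c) is unavailable.
Exception (d): the briefing note was obtained under a confidentiality agreement; the qualifying period is 145 days, below the 165 days limit — every condition holds. But applying paragraph (o): (o) is engaged — a current Annual Certificate is held. Exception (d) does not apply.
Exception (e) requires that the agency holds a current Schedule 5 Approval from the Valdor Authority; but the Schedule 5 Approval is not current, so (e) is unavailable.

No — exception (b) applies; the Valdor Water Board is not required to disclose the briefing note.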